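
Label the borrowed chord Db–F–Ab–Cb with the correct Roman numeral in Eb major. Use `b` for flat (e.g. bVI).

Db is the lowered form of scale degree 7 in Eb major (the diatonic degree 7 is D). The diatonic chord on degree 7 would be Ddim (vii°), but Db–F–Ab–Cb is the dominant-seventh chord from Eb minor. As a borrowed chord it is labeled bVII7.

bVII7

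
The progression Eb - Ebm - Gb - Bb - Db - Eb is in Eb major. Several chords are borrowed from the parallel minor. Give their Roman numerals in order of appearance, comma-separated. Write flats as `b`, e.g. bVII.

i, bIII, bVII

In Eb major the diatonic chords are Eb, Fm, Gm, Ab, Bb, Cm, Ddim. Eb and Bb both belong to that set. Ebm (Eb–Gb–Bb) doesn't fit — on degree 1 Eb major would have Eb (I). Ebm is the degree-1 chord of Eb minor, so it is the borrowed i. Gb (Gb–Bb–Db) is not: scale degree 3 in Eb major carries Gm (iii). In Eb minor the chord on that degree is Gb, so here it functions as bIII, borrowed from the parallel minor. But Db (Db–F–Ab) is foreign: the diatonic vii° on degree 7 is Ddim, whereas Db comes from Eb minor. It is labeled bVII.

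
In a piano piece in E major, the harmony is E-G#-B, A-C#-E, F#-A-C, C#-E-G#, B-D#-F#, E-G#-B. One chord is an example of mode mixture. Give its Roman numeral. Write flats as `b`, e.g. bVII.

E major has the diatonic set E, F#m, G#m, A, B, C#m, D#dim. E–G#–B = E, A–C#–E = A, C#–E–G# = C#m and B–D#–F# = B all belong to that set. F#–A–C is not: scale degree 2 in E major carries F#m (ii). In E minor the chord on that degree is F#dim, so here it functions as ii°, borrowed from the parallel minor.

ii°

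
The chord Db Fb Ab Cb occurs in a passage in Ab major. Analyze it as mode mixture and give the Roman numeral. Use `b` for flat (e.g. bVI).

iv7

Db is scale degree 4 in Ab major. The diatonic chord on degree 4 would be Db (IV), but Db–Fb–Ab–Cb is the minor-seventh chord from Ab minor. As a borrowed chord it is labeled iv7.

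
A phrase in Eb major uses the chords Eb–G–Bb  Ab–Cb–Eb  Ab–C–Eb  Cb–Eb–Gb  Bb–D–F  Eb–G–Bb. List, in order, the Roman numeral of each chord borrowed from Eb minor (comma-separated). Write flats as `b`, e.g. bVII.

iv, bVI

The diatonic triads in Eb major are Eb, Fm, Gm, Ab, Bb, Cm, Ddim. Eb–G–Bb = Eb, Ab–C–Eb = Ab and Bb–D–F = Bb all belong to that set. Ab–Cb–Eb is not: scale degree 4 in Eb major carries Ab (IV). In Eb minor the chord on that degree is Abm, so here it functions as iv, borrowed from the parallel minor. But Cb–Eb–Gb is foreign: the diatonic vi on degree 6 is Cm, whereas Cb comes from Eb minor. It is labeled bVI.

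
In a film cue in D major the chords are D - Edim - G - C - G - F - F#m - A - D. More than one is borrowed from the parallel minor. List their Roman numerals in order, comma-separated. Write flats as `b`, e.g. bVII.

ii°, bVII, bIII

In D major the diatonic chords are D, Em, F#m, G, A, Bm, C#dim. D, G, F#m and A are all diatonic. But Edim (E–G–Bb) is foreign: the diatonic ii on degree 2 is Em, whereas Edim comes from D minor. It is labeled ii°. C (C–E–G) doesn't fit — on degree 7 D major would have C#dim (vii°). C is the degree-7 chord of D minor, so it is the borrowed bVII. But F (F–A–C) is foreign: the diatonic iii on degree 3 is F#m, whereas F comes from D minor. It is labeled bIII.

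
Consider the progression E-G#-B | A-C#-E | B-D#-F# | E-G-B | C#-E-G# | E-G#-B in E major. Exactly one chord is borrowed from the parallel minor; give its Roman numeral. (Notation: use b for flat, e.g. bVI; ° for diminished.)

E major has the diatonic set E, F#m, G#m, A, B, C#m, D#dim. Of the given chords, E–G#–B = E, A–C#–E = A, B–D#–F# = B and C#–E–G# = C#m are diatonic. But E–G–B is foreign: the diatonic I on degree 1 is E, whereas Em comes from E minor. It is labeled i.

i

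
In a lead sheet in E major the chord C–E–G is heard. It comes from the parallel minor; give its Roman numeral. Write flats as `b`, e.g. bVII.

C is the lowered form of scale degree 6 in E major (the diatonic degree 6 is C#). Diatonically E major has C#m (vi) on that degree; C–E–G is instead the major chord native to E minor, so it takes the label bVI.

bVI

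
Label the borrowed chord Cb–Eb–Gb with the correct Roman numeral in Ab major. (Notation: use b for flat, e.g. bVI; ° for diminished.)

Cb is the lowered form of scale degree 3 in Ab major (the diatonic degree 3 is C). Cb–Eb–Gb is a major chord — the form found in Ab minor, not the diatonic iii (Cm). Borrowed into Ab major it is written bIII.

bIII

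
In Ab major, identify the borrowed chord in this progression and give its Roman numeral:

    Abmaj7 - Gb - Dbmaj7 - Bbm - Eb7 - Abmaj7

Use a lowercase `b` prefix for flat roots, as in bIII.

Ab major has the diatonic set Ab, Bbm, Cm, Db, Eb, Fm, Gdim. Abmaj7, Dbmaj7, Bbm and Eb7 all belong to that set. Gb (Gb–Bb–Db) doesn't fit — on degree 7 Ab major would have Gdim (vii°). Gb is the degree-7 chord of Ab minor, so it is the borrowed bVII.

bVII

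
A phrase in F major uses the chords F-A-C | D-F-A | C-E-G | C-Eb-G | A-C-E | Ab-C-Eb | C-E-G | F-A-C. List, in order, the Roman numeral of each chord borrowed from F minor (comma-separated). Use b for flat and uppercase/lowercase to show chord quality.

The diatonic triads in F major are F, Gm, Am, Bb, C, Dm, Edim. Of the given chords, F–A–C = F, D–F–A = Dm, C–E–G = C and A–C–E = Am are diatonic. C–Eb–G is not: scale degree 5 in F major carries C (V). In F minor the chord on that degree is Cm, so here it functions as v, borrowed from the parallel minor. Ab–C–Eb doesn't fit — on degree 3 F major would have Am (iii). Ab is the degree-3 chord of F minor, so it is the borrowed bIII.

v, bIII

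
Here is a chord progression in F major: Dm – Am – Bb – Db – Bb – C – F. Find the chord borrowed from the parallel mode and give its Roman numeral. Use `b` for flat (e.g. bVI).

In F major the diatonic chords are F, Gm, Am, Bb, C, Dm, Edim. Dm, Am, Bb, C and F are all diatonic. But Db (Db–F–Ab) is foreign: the diatonic vi on degree 6 is Dm, whereas Db comes from F minor. It is labeled bVI.

bVI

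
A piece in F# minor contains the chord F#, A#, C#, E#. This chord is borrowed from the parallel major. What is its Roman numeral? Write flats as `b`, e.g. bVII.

The root F# is the diatonic 1st degree of F# minor; the borrowing shows in the chord quality. The diatonic chord on degree 1 would be F#m (i), but F#–A#–C#–E# is the major-seventh chord from F# major. As a borrowed chord it is labeled Imaj7.

Imaj7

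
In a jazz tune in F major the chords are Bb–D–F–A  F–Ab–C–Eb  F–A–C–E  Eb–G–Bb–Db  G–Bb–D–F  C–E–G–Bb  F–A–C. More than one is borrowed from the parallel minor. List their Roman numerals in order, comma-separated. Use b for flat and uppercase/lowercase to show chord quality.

i7, bVII7

In F major the diatonic chords are F, Gm, Am, Bb, C, Dm, Edim. Bb–D–F–A = Bbmaj7, F–A–C–E = Fmaj7, G–Bb–D–F = Gm7, C–E–G–Bb = C7 and F–A–C = F all belong to that set. F–Ab–C–Eb is not: scale degree 1 in F major carries F (I). In F minor the chord on that degree is Fm7, so here it functions as i7, borrowed from the parallel minor. Eb–G–Bb–Db doesn't fit — on degree 7 F major would have Edim (vii°). Eb7 is the degree-7 chord of F minor, so it is the borrowed bVII7.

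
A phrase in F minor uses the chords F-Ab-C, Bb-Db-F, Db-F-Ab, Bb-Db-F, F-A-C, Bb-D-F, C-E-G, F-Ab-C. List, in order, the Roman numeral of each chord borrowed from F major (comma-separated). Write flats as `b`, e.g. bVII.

In F minor (with V from harmonic minor) the diatonic chords are Fm, Gdim, Ab, Bbm, C, Db, Eb. F–Ab–C = Fm, Bb–Db–F = Bbm, Db–F–Ab = Db and C–E–G = C are all diatonic. F–A–C is not: scale degree 1 in F minor carries Fm (i). In F major the chord on that degree is F, so here it functions as I, borrowed from the parallel major. But Bb–D–F is foreign: the diatonic iv on degree 4 is Bbm, whereas Bb comes from F major. It is labeled IV.

I, IV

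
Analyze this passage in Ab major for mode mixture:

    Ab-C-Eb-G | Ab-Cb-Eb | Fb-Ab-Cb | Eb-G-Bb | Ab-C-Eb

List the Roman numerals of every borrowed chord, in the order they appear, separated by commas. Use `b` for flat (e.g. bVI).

i, bVI

The diatonic triads in Ab major are Ab, Bbm, Cm, Db, Eb, Fm, Gdim. Ab–C–Eb–G = Abmaj7, Eb–G–Bb = Eb and Ab–C–Eb = Ab are all diatonic. But Ab–Cb–Eb is foreign: the diatonic I on degree 1 is Ab, whereas Abm comes from Ab minor. It is labeled i. Fb–Ab–Cb is not: scale degree 6 in Ab major carries Fm (vi). In Ab minor the chord on that degree is Fb, so here it functions as bVI, borrowed from the parallel minor.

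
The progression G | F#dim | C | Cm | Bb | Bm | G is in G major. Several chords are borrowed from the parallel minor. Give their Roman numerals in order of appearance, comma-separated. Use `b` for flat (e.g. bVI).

iv, bIII

The diatonic triads in G major are G, Am, Bm, C, D, Em, F#dim. Of the given chords, G, F#dim, C and Bm are diatonic. Cm (C–Eb–G) is not: scale degree 4 in G major carries C (IV). In G minor the chord on that degree is Cm, so here it functions as iv, borrowed from the parallel minor. But Bb (Bb–D–F) is foreign: the diatonic iii on degree 3 is Bm, whereas Bb comes from G minor. It is labeled bIII.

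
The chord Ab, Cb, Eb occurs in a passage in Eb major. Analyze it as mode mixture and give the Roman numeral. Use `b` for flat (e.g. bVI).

iv

Ab is scale degree 4 in Eb major. Diatonically Eb major has Ab (IV) on that degree; Ab–Cb–Eb is instead the minor chord native to Eb minor, so it takes the label iv.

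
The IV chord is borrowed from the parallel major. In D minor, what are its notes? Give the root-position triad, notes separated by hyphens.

IV is built on scale degree 4, which is G in both D minor and its parallel. Stacking thirds in D major on G gives G–B–D.

G-B-D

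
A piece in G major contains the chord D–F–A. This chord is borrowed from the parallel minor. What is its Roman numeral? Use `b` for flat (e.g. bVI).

v

D is scale degree 5 in G major. The diatonic chord on degree 5 would be D (V), but D–F–A is the minor chord from G minor. As a borrowed chord it is labeled v.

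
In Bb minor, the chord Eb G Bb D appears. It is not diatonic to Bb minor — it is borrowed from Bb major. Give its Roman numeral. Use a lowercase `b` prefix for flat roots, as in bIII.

IVmaj7

Eb is scale degree 4 in Bb minor. Diatonically Bb minor has Ebm (iv) on that degree; Eb–G–Bb–D is instead the major-seventh chord native to Bb major, so it takes the label IVmaj7.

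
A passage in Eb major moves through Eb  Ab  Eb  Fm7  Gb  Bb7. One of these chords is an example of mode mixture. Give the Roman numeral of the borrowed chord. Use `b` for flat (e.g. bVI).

bIII

The diatonic triads in Eb major are Eb, Fm, Gm, Ab, Bb, Cm, Ddim. Eb, Ab, Fm7 and Bb7 are all diatonic. Gb (Gb–Bb–Db) is not: scale degree 3 in Eb major carries Gm (iii). In Eb minor the chord on that degree is Gb, so here it functions as bIII, borrowed from the parallel minor.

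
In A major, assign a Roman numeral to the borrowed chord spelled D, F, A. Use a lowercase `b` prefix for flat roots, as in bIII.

The root D is the diatonic 4th degree of A major; the borrowing shows in the chord quality. The diatonic chord on degree 4 would be D (IV), but D–F–A is the minor chord from A minor. As a borrowed chord it is labeled iv.

iv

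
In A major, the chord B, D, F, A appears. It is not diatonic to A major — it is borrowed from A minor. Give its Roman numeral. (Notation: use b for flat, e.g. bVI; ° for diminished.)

The root B is the diatonic 2nd degree of A major; the borrowing shows in the chord quality. The diatonic chord on degree 2 would be Bm (ii), but B–D–F–A is the half-diminished-seventh chord from A minor. As a borrowed chord it is labeled iiø7.

iiø7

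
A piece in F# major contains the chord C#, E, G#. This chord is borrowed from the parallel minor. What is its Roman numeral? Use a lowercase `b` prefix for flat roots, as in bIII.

The root C# is the diatonic 5th degree of F# major; the borrowing shows in the chord quality. C#–E–G# is a minor chord — the form found in F# minor, not the diatonic V (C#). Borrowed into F# major it is written v.

v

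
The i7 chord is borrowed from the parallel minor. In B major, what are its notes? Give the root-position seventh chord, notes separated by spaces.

B D F# A

i7 is built on scale degree 1, which is B in both B major and its parallel. In B minor the chord on B is B–D–F#–A.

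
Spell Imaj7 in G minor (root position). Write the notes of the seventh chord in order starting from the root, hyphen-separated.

G-B-D-F#

Imaj7 is built on scale degree 1, which is G in both G minor and its parallel. In G major the chord on G is G–B–D–F#.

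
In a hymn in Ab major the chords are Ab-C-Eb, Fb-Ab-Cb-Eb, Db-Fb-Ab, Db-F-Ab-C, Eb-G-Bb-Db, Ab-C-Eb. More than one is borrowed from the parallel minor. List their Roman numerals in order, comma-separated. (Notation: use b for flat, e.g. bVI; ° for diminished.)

bVImaj7, iv

In Ab major the diatonic chords are Ab, Bbm, Cm, Db, Eb, Fm, Gdim. Ab–C–Eb = Ab, Db–F–Ab–C = Dbmaj7 and Eb–G–Bb–Db = Eb7 are all diatonic. But Fb–Ab–Cb–Eb is foreign: the diatonic vi on degree 6 is Fm, whereas Fbmaj7 comes from Ab minor. It is labeled bVImaj7. But Db–Fb–Ab is foreign: the diatonic IV on degree 4 is Db, whereas Dbm comes from Ab minor. It is labeled iv.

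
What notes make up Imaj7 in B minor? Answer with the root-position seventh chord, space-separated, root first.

The root, B, is scale degree 1 — the same note in B minor and B major; only the chord quality changes. In B major the chord on B is B–D#–F#–A#.

B D# F# A#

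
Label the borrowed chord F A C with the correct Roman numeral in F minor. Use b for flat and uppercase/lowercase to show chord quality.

F is scale degree 1 in F minor. F–A–C is a major chord — the form found in F major, not the diatonic i (Fm). Borrowed into F minor it is written I.

I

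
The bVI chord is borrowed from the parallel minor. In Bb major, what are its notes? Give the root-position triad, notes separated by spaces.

Gb Bb Db

Scale degree 6 in Bb major is G. bVI uses the lowered form, Gb, taken from Bb minor. Stacking thirds in Bb minor on Gb gives Gb–Bb–Db.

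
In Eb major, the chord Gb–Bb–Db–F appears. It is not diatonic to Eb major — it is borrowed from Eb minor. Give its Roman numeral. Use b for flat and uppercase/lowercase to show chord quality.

In Eb major scale degree 3 is G; Gb is its lowered form, from Eb minor. The diatonic chord on degree 3 would be Gm (iii), but Gb–Bb–Db–F is the major-seventh chord from Eb minor. As a borrowed chord it is labeled bIIImaj7.

bIIImaj7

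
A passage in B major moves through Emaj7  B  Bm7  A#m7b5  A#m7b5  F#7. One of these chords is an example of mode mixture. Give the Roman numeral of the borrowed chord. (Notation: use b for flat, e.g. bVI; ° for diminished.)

i7

The diatonic triads in B major are B, C#m, D#m, E, F#, G#m, A#dim. Emaj7, B, A#m7b5 and F#7 all belong to that set. Bm7 (B–D–F#–A) doesn't fit — on degree 1 B major would have B (I). Bm7 is the degree-1 chord of B minor, so it is the borrowed i7.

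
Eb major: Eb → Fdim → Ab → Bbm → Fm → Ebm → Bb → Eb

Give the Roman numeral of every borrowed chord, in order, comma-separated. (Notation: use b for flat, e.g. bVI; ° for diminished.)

ii°, v, i

In Eb major the diatonic chords are Eb, Fm, Gm, Ab, Bb, Cm, Ddim. Eb, Ab, Fm and Bb all belong to that set. Fdim (F–Ab–Cb) is not: scale degree 2 in Eb major carries Fm (ii). In Eb minor the chord on that degree is Fdim, so here it functions as ii°, borrowed from the parallel minor. Bbm (Bb–Db–F) is not: scale degree 5 in Eb major carries Bb (V). In Eb minor the chord on that degree is Bbm, so here it functions as v, borrowed from the parallel minor. But Ebm (Eb–Gb–Bb) is foreign: the diatonic I on degree 1 is Eb, whereas Ebm comes from Eb minor. It is labeled i.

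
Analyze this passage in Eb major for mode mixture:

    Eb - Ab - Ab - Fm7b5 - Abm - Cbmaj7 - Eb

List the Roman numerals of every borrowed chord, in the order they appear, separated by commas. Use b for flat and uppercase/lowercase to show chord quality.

iiø7, iv, bVImaj7

The diatonic triads in Eb major are Eb, Fm, Gm, Ab, Bb, Cm, Ddim. Of the given chords, Eb and Ab are diatonic. Fm7b5 (F–Ab–Cb–Eb) doesn't fit — on degree 2 Eb major would have Fm (ii). Fm7b5 is the degree-2 chord of Eb minor, so it is the borrowed iiø7. Abm (Ab–Cb–Eb) doesn't fit — on degree 4 Eb major would have Ab (IV). Abm is the degree-4 chord of Eb minor, so it is the borrowed iv. Cbmaj7 (Cb–Eb–Gb–Bb) doesn't fit — on degree 6 Eb major would have Cm (vi). Cbmaj7 is the degree-6 chord of Eb minor, so it is the borrowed bVImaj7.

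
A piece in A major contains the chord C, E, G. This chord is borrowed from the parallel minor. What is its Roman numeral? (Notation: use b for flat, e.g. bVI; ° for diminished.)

C is the lowered form of scale degree 3 in A major (the diatonic degree 3 is C#). Diatonically A major has C#m (iii) on that degree; C–E–G is instead the major chord native to A minor, so it takes the label bIII.

bIII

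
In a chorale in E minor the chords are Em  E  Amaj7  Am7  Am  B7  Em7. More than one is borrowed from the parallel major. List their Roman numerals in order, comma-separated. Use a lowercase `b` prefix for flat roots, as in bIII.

In E minor (with V from harmonic minor) the diatonic chords are Em, F#dim, G, Am, B, C, D. Em, Am7, Am, B7 and Em7 are all diatonic. But E (E–G#–B) is foreign: the diatonic i on degree 1 is Em, whereas E comes from E major. It is labeled I. But Amaj7 (A–C#–E–G#) is foreign: the diatonic iv on degree 4 is Am, whereas Amaj7 comes from E major. It is labeled IVmaj7.

I, IVmaj7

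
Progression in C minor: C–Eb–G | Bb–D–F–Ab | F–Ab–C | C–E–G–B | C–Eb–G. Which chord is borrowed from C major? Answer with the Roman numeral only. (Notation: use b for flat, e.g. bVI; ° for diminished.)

Imaj7

In C minor (with V from harmonic minor) the diatonic chords are Cm, Ddim, Eb, Fm, G, Ab, Bb. C–Eb–G = Cm, Bb–D–F–Ab = Bb7 and F–Ab–C = Fm are all diatonic. C–E–G–B doesn't fit — on degree 1 C minor would have Cm (i). Cmaj7 is the degree-1 chord of C major, so it is the borrowed Imaj7.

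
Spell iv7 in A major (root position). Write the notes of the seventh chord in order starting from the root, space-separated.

D F A C

The root, D, is scale degree 4 — the same note in A major and A minor; only the chord quality changes. Building the minor-seventh chord from the parallel minor on D: D–F–A–C.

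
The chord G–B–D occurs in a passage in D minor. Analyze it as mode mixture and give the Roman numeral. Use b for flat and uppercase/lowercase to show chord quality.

IV

The root G is the diatonic 4th degree of D minor; the borrowing shows in the chord quality. The diatonic chord on degree 4 would be Gm (iv), but G–B–D is the major chord from D major. As a borrowed chord it is labeled IV.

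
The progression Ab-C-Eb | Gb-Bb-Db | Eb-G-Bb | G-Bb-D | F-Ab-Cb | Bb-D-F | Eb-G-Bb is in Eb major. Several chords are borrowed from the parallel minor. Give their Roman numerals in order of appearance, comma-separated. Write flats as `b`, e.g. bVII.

bIII, ii°

In Eb major the diatonic chords are Eb, Fm, Gm, Ab, Bb, Cm, Ddim. Ab–C–Eb = Ab, Eb–G–Bb = Eb, G–Bb–D = Gm and Bb–D–F = Bb are all diatonic. Gb–Bb–Db doesn't fit — on degree 3 Eb major would have Gm (iii). Gb is the degree-3 chord of Eb minor, so it is the borrowed bIII. F–Ab–Cb doesn't fit — on degree 2 Eb major would have Fm (ii). Fdim is the degree-2 chord of Eb minor, so it is the borrowed ii°.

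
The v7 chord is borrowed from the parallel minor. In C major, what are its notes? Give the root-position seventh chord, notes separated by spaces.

The root, G, is scale degree 5 — the same note in C major and C minor; only the chord quality changes. Building the minor-seventh chord from the parallel minor on G: G–Bb–D–F.

G Bb D F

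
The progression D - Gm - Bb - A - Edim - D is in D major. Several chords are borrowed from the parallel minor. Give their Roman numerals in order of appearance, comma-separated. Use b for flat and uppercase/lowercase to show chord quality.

The diatonic triads in D major are D, Em, F#m, G, A, Bm, C#dim. D and A both belong to that set. But Gm (G–Bb–D) is foreign: the diatonic IV on degree 4 is G, whereas Gm comes from D minor. It is labeled iv. Bb (Bb–D–F) doesn't fit — on degree 6 D major would have Bm (vi). Bb is the degree-6 chord of D minor, so it is the borrowed bVI. Edim (E–G–Bb) is not: scale degree 2 in D major carries Em (ii). In D minor the chord on that degree is Edim, so here it functions as ii°, borrowed from the parallel minor.

iv, bVI, ii°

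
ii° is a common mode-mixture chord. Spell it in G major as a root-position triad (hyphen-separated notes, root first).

ii° is built on scale degree 2, which is A in both G major and its parallel. In G minor the chord on A is A–C–Eb.

A-C-Eb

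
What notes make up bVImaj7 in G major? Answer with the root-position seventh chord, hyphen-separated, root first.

bVImaj7 is built on the lowered scale degree 6. In G major degree 6 is E; lowered it becomes Eb. In G minor the chord on Eb is Eb–G–Bb–D.

Eb-G-Bb-D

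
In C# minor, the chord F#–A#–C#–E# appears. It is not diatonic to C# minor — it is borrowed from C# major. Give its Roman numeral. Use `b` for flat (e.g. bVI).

The root F# is the diatonic 4th degree of C# minor; the borrowing shows in the chord quality. The diatonic chord on degree 4 would be F#m (iv), but F#–A#–C#–E# is the major-seventh chord from C# major. As a borrowed chord it is labeled IVmaj7.

IVmaj7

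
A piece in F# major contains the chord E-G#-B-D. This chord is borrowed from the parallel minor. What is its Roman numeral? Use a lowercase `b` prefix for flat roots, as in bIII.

In F# major scale degree 7 is E#; E is its lowered form, from F# minor. The diatonic chord on degree 7 would be E#dim (vii°), but E–G#–B–D is the dominant-seventh chord from F# minor. As a borrowed chord it is labeled bVII7.

bVII7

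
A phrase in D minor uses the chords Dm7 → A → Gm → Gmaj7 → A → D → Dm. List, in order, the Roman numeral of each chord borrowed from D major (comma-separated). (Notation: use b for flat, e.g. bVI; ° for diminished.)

IVmaj7, I

In D minor (with V from harmonic minor) the diatonic chords are Dm, Edim, F, Gm, A, Bb, C. Dm7, A, Gm and Dm are all diatonic. But Gmaj7 (G–B–D–F#) is foreign: the diatonic iv on degree 4 is Gm, whereas Gmaj7 comes from D major. It is labeled IVmaj7. D (D–F#–A) is not: scale degree 1 in D minor carries Dm (i). In D major the chord on that degree is D, so here it functions as I, borrowed from the parallel major.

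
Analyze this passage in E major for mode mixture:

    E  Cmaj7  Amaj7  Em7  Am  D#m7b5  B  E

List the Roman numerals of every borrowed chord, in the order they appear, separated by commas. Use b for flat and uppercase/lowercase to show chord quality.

E major has the diatonic set E, F#m, G#m, A, B, C#m, D#dim. E, Amaj7, D#m7b5 and B are all diatonic. Cmaj7 (C–E–G–B) doesn't fit — on degree 6 E major would have C#m (vi). Cmaj7 is the degree-6 chord of E minor, so it is the borrowed bVImaj7. Em7 (E–G–B–D) doesn't fit — on degree 1 E major would have E (I). Em7 is the degree-1 chord of E minor, so it is the borrowed i7. But Am (A–C–E) is foreign: the diatonic IV on degree 4 is A, whereas Am comes from E minor. It is labeled iv.

bVImaj7, i7, iv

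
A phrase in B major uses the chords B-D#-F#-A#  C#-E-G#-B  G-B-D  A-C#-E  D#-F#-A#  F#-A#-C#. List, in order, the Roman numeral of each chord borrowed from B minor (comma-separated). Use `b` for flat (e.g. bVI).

bVI, bVII

In B major the diatonic chords are B, C#m, D#m, E, F#, G#m, A#dim. B–D#–F#–A# = Bmaj7, C#–E–G#–B = C#m7, D#–F#–A# = D#m and F#–A#–C# = F# all belong to that set. G–B–D is not: scale degree 6 in B major carries G#m (vi). In B minor the chord on that degree is G, so here it functions as bVI, borrowed from the parallel minor. A–C#–E doesn't fit — on degree 7 B major would have A#dim (vii°). A is the degree-7 chord of B minor, so it is the borrowed bVII.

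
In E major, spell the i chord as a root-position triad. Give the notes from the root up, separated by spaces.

The root, E, is scale degree 1 — the same note in E major and E minor; only the chord quality changes. Building the minor chord from the parallel minor on E: E–G–B.

E G B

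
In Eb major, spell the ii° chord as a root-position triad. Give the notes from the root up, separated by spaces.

ii° is built on scale degree 2, which is F in both Eb major and its parallel. Stacking thirds in Eb minor on F gives F–Ab–Cb.

F Ab Cb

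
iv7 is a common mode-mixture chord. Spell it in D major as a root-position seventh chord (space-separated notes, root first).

iv7 is built on scale degree 4, which is G in both D major and its parallel. Building the minor-seventh chord from the parallel minor on G: G–Bb–D–F.

G Bb D F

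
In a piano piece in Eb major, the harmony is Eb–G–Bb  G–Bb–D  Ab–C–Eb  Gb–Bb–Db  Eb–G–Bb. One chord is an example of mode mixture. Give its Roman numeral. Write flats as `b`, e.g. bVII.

bIII

The diatonic triads in Eb major are Eb, Fm, Gm, Ab, Bb, Cm, Ddim. Of the given chords, Eb–G–Bb = Eb, G–Bb–D = Gm and Ab–C–Eb = Ab are diatonic. Gb–Bb–Db doesn't fit — on degree 3 Eb major would have Gm (iii). Gb is the degree-3 chord of Eb minor, so it is the borrowed bIII.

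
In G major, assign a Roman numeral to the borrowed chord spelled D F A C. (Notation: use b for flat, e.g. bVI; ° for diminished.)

D is scale degree 5 in G major. The diatonic chord on degree 5 would be D (V), but D–F–A–C is the minor-seventh chord from G minor. As a borrowed chord it is labeled v7.

v7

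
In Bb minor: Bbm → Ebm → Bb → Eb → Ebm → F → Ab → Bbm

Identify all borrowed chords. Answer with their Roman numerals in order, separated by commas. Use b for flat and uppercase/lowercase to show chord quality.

I, IV

In Bb minor (with V from harmonic minor) the diatonic chords are Bbm, Cdim, Db, Ebm, F, Gb, Ab. Bbm, Ebm, F and Ab are all diatonic. But Bb (Bb–D–F) is foreign: the diatonic i on degree 1 is Bbm, whereas Bb comes from Bb major. It is labeled I. Eb (Eb–G–Bb) is not: scale degree 4 in Bb minor carries Ebm (iv). In Bb major the chord on that degree is Eb, so here it functions as IV, borrowed from the parallel major.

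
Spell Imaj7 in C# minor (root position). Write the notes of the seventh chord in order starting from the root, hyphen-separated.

C#-E#-G#-B#

Imaj7 is built on scale degree 1, which is C# in both C# minor and its parallel. Stacking thirds in C# major on C# gives C#–E#–G#–B#.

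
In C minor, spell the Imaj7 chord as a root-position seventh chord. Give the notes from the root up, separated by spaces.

Imaj7 is built on scale degree 1, which is C in both C minor and its parallel. Stacking thirds in C major on C gives C–E–G–B.

C E G B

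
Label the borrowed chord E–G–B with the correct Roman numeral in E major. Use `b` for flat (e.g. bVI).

The root E is the diatonic 1st degree of E major; the borrowing shows in the chord quality. The diatonic chord on degree 1 would be E (I), but E–G–B is the minor chord from E minor. As a borrowed chord it is labeled i.

i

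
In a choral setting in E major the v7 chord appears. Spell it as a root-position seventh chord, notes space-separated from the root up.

B D F# A

The root, B, is scale degree 5 — the same note in E major and E minor; only the chord quality changes. Building the minor-seventh chord from the parallel minor on B: B–D–F#–A.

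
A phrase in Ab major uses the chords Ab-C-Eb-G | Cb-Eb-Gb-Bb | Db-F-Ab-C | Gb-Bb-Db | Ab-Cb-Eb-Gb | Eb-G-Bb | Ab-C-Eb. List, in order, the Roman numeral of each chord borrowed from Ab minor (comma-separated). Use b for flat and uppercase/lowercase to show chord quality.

bIIImaj7, bVII, i7

Ab major has the diatonic set Ab, Bbm, Cm, Db, Eb, Fm, Gdim. Ab–C–Eb–G = Abmaj7, Db–F–Ab–C = Dbmaj7, Eb–G–Bb = Eb and Ab–C–Eb = Ab all belong to that set. Cb–Eb–Gb–Bb is not: scale degree 3 in Ab major carries Cm (iii). In Ab minor the chord on that degree is Cbmaj7, so here it functions as bIIImaj7, borrowed from the parallel minor. Gb–Bb–Db doesn't fit — on degree 7 Ab major would have Gdim (vii°). Gb is the degree-7 chord of Ab minor, so it is the borrowed bVII. Ab–Cb–Eb–Gb is not: scale degree 1 in Ab major carries Ab (I). In Ab minor the chord on that degree is Abm7, so here it functions as i7, borrowed from the parallel minor.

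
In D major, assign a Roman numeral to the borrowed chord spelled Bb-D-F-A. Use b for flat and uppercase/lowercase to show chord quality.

bVImaj7

In D major scale degree 6 is B; Bb is its lowered form, from D minor. Bb–D–F–A is a major-seventh chord — the form found in D minor, not the diatonic vi (Bm). Borrowed into D major it is written bVImaj7.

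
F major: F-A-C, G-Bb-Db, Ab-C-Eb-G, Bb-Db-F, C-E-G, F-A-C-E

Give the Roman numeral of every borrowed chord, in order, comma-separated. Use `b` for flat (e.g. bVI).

ii°, bIIImaj7, iv

In F major the diatonic chords are F, Gm, Am, Bb, C, Dm, Edim. F–A–C = F, C–E–G = C and F–A–C–E = Fmaj7 are all diatonic. G–Bb–Db is not: scale degree 2 in F major carries Gm (ii). In F minor the chord on that degree is Gdim, so here it functions as ii°, borrowed from the parallel minor. Ab–C–Eb–G is not: scale degree 3 in F major carries Am (iii). In F minor the chord on that degree is Abmaj7, so here it functions as bIIImaj7, borrowed from the parallel minor. Bb–Db–F doesn't fit — on degree 4 F major would have Bb (IV). Bbm is the degree-4 chord of F minor, so it is the borrowed iv.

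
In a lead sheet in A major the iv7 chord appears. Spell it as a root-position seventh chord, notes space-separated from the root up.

iv7 is built on scale degree 4, which is D in both A major and its parallel. Stacking thirds in A minor on D gives D–F–A–C.

D F A C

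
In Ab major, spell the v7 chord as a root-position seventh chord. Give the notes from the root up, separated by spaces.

Eb Gb Bb Db

The root, Eb, is scale degree 5 — the same note in Ab major and Ab minor; only the chord quality changes. Stacking thirds in Ab minor on Eb gives Eb–Gb–Bb–Db.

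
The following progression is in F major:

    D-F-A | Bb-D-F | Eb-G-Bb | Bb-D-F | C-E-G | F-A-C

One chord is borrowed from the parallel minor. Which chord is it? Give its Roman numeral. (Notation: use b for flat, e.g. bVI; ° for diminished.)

bVII

In F major the diatonic chords are F, Gm, Am, Bb, C, Dm, Edim. Of the given chords, D–F–A = Dm, Bb–D–F = Bb, C–E–G = C and F–A–C = F are diatonic. Eb–G–Bb is not: scale degree 7 in F major carries Edim (vii°). In F minor the chord on that degree is Eb, so here it functions as bVII, borrowed from the parallel minor.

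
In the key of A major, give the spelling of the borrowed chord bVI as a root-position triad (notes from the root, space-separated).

F A C

bVI is built on the lowered scale degree 6. In A major degree 6 is F#; lowered it becomes F. In A minor the chord on F is F–A–C.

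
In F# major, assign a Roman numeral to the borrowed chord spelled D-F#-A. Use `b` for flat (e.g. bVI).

In F# major scale degree 6 is D#; D is its lowered form, from F# minor. Diatonically F# major has D#m (vi) on that degree; D–F#–A is instead the major chord native to F# minor, so it takes the label bVI.

bVI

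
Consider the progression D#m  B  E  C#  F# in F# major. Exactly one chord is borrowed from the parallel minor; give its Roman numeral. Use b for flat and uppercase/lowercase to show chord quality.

The diatonic triads in F# major are F#, G#m, A#m, B, C#, D#m, E#dim. D#m, B, C# and F# all belong to that set. But E (E–G#–B) is foreign: the diatonic vii° on degree 7 is E#dim, whereas E comes from F# minor. It is labeled bVII.

bVII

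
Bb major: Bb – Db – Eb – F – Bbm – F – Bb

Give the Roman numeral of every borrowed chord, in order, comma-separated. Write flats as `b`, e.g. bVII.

Bb major has the diatonic set Bb, Cm, Dm, Eb, F, Gm, Adim. Of the given chords, Bb, Eb and F are diatonic. But Db (Db–F–Ab) is foreign: the diatonic iii on degree 3 is Dm, whereas Db comes from Bb minor. It is labeled bIII. Bbm (Bb–Db–F) is not: scale degree 1 in Bb major carries Bb (I). In Bb minor the chord on that degree is Bbm, so here it functions as i, borrowed from the parallel minor.

bIII, i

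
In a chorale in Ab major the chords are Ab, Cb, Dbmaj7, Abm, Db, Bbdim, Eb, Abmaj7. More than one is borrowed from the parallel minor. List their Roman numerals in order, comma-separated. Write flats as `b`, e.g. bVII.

bIII, i, ii°

In Ab major the diatonic chords are Ab, Bbm, Cm, Db, Eb, Fm, Gdim. Ab, Dbmaj7, Db, Eb and Abmaj7 all belong to that set. But Cb (Cb–Eb–Gb) is foreign: the diatonic iii on degree 3 is Cm, whereas Cb comes from Ab minor. It is labeled bIII. Abm (Ab–Cb–Eb) doesn't fit — on degree 1 Ab major would have Ab (I). Abm is the degree-1 chord of Ab minor, so it is the borrowed i. Bbdim (Bb–Db–Fb) doesn't fit — on degree 2 Ab major would have Bbm (ii). Bbdim is the degree-2 chord of Ab minor, so it is the borrowed ii°.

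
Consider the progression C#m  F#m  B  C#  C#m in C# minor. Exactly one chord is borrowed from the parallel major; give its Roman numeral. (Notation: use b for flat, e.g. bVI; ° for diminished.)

The diatonic triads in C# minor (with V from harmonic minor) are C#m, D#dim, E, F#m, G#, A, B. Of the given chords, C#m, F#m and B are diatonic. But C# (C#–E#–G#) is foreign: the diatonic i on degree 1 is C#m, whereas C# comes from C# major. It is labeled I.

I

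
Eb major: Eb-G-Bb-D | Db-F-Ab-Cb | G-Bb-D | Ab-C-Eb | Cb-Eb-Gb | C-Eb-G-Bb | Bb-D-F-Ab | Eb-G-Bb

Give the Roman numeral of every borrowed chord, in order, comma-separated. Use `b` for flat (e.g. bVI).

In Eb major the diatonic chords are Eb, Fm, Gm, Ab, Bb, Cm, Ddim. Of the given chords, Eb–G–Bb–D = Ebmaj7, G–Bb–D = Gm, Ab–C–Eb = Ab, C–Eb–G–Bb = Cm7, Bb–D–F–Ab = Bb7 and Eb–G–Bb = Eb are diatonic. Db–F–Ab–Cb is not: scale degree 7 in Eb major carries Ddim (vii°). In Eb minor the chord on that degree is Db7, so here it functions as bVII7, borrowed from the parallel minor. But Cb–Eb–Gb is foreign: the diatonic vi on degree 6 is Cm, whereas Cb comes from Eb minor. It is labeled bVI.

bVII7, bVI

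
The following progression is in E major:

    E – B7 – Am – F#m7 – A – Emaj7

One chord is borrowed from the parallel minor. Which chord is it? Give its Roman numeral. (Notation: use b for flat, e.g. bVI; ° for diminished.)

iv

In E major the diatonic chords are E, F#m, G#m, A, B, C#m, D#dim. E, B7, F#m7, A and Emaj7 are all diatonic. Am (A–C–E) doesn't fit — on degree 4 E major would have A (IV). Am is the degree-4 chord of E minor, so it is the borrowed iv.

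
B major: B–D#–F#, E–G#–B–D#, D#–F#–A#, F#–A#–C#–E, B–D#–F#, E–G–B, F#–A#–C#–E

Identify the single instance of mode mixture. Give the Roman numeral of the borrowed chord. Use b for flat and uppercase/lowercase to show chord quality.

iv

The diatonic triads in B major are B, C#m, D#m, E, F#, G#m, A#dim. Of the given chords, B–D#–F# = B, E–G#–B–D# = Emaj7, D#–F#–A# = D#m and F#–A#–C#–E = F#7 are diatonic. But E–G–B is foreign: the diatonic IV on degree 4 is E, whereas Em comes from B minor. It is labeled iv.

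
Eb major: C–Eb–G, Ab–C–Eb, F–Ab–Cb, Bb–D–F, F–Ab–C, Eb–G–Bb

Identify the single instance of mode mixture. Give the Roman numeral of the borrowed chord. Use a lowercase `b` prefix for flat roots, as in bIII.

In Eb major the diatonic chords are Eb, Fm, Gm, Ab, Bb, Cm, Ddim. C–Eb–G = Cm, Ab–C–Eb = Ab, Bb–D–F = Bb, F–Ab–C = Fm and Eb–G–Bb = Eb are all diatonic. F–Ab–Cb is not: scale degree 2 in Eb major carries Fm (ii). In Eb minor the chord on that degree is Fdim, so here it functions as ii°, borrowed from the parallel minor.

ii°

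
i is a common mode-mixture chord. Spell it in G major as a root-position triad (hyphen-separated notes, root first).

i is built on scale degree 1, which is G in both G major and its parallel. Stacking thirds in G minor on G gives G–Bb–D.

G-Bb-D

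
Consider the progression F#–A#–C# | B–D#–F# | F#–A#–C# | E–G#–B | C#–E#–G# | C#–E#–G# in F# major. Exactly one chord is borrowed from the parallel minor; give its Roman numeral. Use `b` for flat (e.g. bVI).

bVII

The diatonic triads in F# major are F#, G#m, A#m, B, C#, D#m, E#dim. Of the given chords, F#–A#–C# = F#, B–D#–F# = B and C#–E#–G# = C# are diatonic. E–G#–B is not: scale degree 7 in F# major carries E#dim (vii°). In F# minor the chord on that degree is E, so here it functions as bVII, borrowed from the parallel minor.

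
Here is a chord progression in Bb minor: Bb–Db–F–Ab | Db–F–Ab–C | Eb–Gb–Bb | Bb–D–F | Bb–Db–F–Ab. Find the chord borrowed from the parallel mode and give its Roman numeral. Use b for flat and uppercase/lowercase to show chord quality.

In Bb minor (with V from harmonic minor) the diatonic chords are Bbm, Cdim, Db, Ebm, F, Gb, Ab. Bb–Db–F–Ab = Bbm7, Db–F–Ab–C = Dbmaj7 and Eb–Gb–Bb = Ebm are all diatonic. But Bb–D–F is foreign: the diatonic i on degree 1 is Bbm, whereas Bb comes from Bb major. It is labeled I.

I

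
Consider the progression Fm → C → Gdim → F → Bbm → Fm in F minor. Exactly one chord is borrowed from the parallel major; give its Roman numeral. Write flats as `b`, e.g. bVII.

I

F minor has the diatonic set Fm, Gdim, Ab, Bbm, C, Db, Eb (with V from harmonic minor). Fm, C, Gdim and Bbm are all diatonic. But F (F–A–C) is foreign: the diatonic i on degree 1 is Fm, whereas F comes from F major. It is labeled I.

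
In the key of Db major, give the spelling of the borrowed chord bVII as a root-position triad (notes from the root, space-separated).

Cb Eb Gb

The root of bVII is the lowered 7th degree: C becomes Cb. Building the major chord from the parallel minor on Cb: Cb–Eb–Gb.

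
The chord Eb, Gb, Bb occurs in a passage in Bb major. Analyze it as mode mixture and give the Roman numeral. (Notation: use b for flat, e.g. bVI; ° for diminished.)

iv

Eb is scale degree 4 in Bb major. The diatonic chord on degree 4 would be Eb (IV), but Eb–Gb–Bb is the minor chord from Bb minor. As a borrowed chord it is labeled iv.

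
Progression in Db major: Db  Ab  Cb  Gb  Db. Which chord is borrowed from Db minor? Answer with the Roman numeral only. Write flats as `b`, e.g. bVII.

bVII

Db major has the diatonic set Db, Ebm, Fm, Gb, Ab, Bbm, Cdim. Db, Ab and Gb are all diatonic. Cb (Cb–Eb–Gb) doesn't fit — on degree 7 Db major would have Cdim (vii°). Cb is the degree-7 chord of Db minor, so it is the borrowed bVII.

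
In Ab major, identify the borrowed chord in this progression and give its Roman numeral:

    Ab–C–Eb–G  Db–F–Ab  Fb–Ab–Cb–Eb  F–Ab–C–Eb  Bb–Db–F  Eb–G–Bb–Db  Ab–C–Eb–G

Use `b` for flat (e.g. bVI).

In Ab major the diatonic chords are Ab, Bbm, Cm, Db, Eb, Fm, Gdim. Of the given chords, Ab–C–Eb–G = Abmaj7, Db–F–Ab = Db, F–Ab–C–Eb = Fm7, Bb–Db–F = Bbm and Eb–G–Bb–Db = Eb7 are diatonic. But Fb–Ab–Cb–Eb is foreign: the diatonic vi on degree 6 is Fm, whereas Fbmaj7 comes from Ab minor. It is labeled bVImaj7.

bVImaj7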